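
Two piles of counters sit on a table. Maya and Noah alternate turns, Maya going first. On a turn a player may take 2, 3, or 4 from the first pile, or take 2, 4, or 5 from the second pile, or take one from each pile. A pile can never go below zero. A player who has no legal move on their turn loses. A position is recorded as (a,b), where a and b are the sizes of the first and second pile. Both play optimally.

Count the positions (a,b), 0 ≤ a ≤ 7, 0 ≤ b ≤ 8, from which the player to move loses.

Classify positions by backward induction: terminal positions (no move available) are L. From any other position, the mover wins iff some move reaches an L.
Every move lowers a or b (never raises either), so fill the grid row by row in increasing a, and left to right within a row: each cell's successors are then already labelled.
      b=0  b=1  b=2  b=3  b=4  b=5  b=6  b=7  b=8
a=0:    L    L    W    W    W    W    W    L    L
a=1:    L    W    W    L    W    W    L    W    W
a=2:    W    W    L    L    W    W    W    W    W
a=3:    W    W    L    W    W    L    W    W    W
a=4:    W    W    W    W    L    L    W    W    W
a=5:    W    L    W    W    L    W    W    L    W
a=6:    L    L    W    W    W    W    W    L    W
a=7:    L    W    W    L    W    W    L    W    W
Cells with no legal move (terminal, hence L): (0,0), (0,1), (1,0).
The remaining L cells, each justified by listing all of its moves:
(0,7): only reaches (0,5)(W), (0,3)(W), (0,2)(W), all W → L
(0,8): only reaches (0,6)(W), (0,4)(W), (0,3)(W), all W → L
(1,3): only reaches (1,1)(W), (0,2)(W), all W → L
(1,6): only reaches (1,4)(W), (1,2)(W), (1,1)(W), (0,5)(W), all W → L
(2,2): only reaches (0,2)(W), (2,0)(W), (1,1)(W), all W → L
(2,3): only reaches (0,3)(W), (2,1)(W), (1,2)(W), all W → L
(3,2): only reaches (1,2)(W), (0,2)(W), (3,0)(W), (2,1)(W), all W → L
(3,5): only reaches (1,5)(W), (0,5)(W), (3,3)(W), (3,1)(W), (3,0)(W), (2,4)(W), all W → L
(4,4): only reaches (2,4)(W), (1,4)(W), (0,4)(W), (4,2)(W), (4,0)(W), (3,3)(W), all W → L
(4,5): only reaches (2,5)(W), (1,5)(W), (0,5)(W), (4,3)(W), (4,1)(W), (4,0)(W), (3,4)(W), all W → L
(5,1): only reaches (3,1)(W), (2,1)(W), (1,1)(W), (4,0)(W), all W → L
(5,4): only reaches (3,4)(W), (2,4)(W), (1,4)(W), (5,2)(W), (5,0)(W), (4,3)(W), all W → L
(5,7): only reaches (3,7)(W), (2,7)(W), (1,7)(W), (5,5)(W), (5,3)(W), (5,2)(W), (4,6)(W), all W → L
(6,0): only reaches (4,0)(W), (3,0)(W), (2,0)(W), all W → L
(6,1): only reaches (4,1)(W), (3,1)(W), (2,1)(W), (5,0)(W), all W → L
(6,7): only reaches (4,7)(W), (3,7)(W), (2,7)(W), (6,5)(W), (6,3)(W), (6,2)(W), (5,6)(W), all W → L
(7,0): only reaches (5,0)(W), (4,0)(W), (3,0)(W), all W → L
(7,3): only reaches (5,3)(W), (4,3)(W), (3,3)(W), (7,1)(W), (6,2)(W), all W → L
(7,6): only reaches (5,6)(W), (4,6)(W), (3,6)(W), (7,4)(W), (7,2)(W), (7,1)(W), (6,5)(W), all W → L
Every other cell has at least one move into one of the L cells above, so it is W.
L cells per row: a=0: 4, a=1: 3, a=2: 2, a=3: 2, a=4: 2, a=5: 3, a=6: 3, a=7: 3; total 22.

22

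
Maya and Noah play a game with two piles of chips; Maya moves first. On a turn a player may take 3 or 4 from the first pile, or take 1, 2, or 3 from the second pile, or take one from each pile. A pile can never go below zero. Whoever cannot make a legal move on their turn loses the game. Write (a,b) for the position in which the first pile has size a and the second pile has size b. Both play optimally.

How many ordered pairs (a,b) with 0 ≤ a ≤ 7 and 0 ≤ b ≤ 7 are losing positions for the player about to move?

16

Positions with no move are L. A position that does have a move is losing for the player to move precisely when every available move leads to a winning position for the opponent. Fill in the labels:
Every move lowers a or b (never raises either), so fill the grid row by row in increasing a, and left to right within a row: each cell's successors are then already labelled.
      b=0  b=1  b=2  b=3  b=4  b=5  b=6  b=7
a=0:    L    W    W    W    L    W    W    W
a=1:    L    W    W    W    L    W    W    W
a=2:    L    W    W    W    L    W    W    W
a=3:    W    W    L    W    W    W    L    W
a=4:    W    L    W    W    W    L    W    W
a=5:    W    L    W    W    W    L    W    W
a=6:    W    L    W    W    W    L    W    W
a=7:    L    W    W    W    L    W    W    W
Cells with no legal move (terminal, hence L): (0,0), (1,0), (2,0).
The remaining L cells, each justified by listing all of its moves:
(0,4): L (options (0,3)(W), (0,2)(W), (0,1)(W) are all W)
(1,4): L (options (1,3)(W), (1,2)(W), (1,1)(W), (0,3)(W) are all W)
(2,4): L (options (2,3)(W), (2,2)(W), (2,1)(W), (1,3)(W) are all W)
(3,2): L (options (0,2)(W), (3,1)(W), (3,0)(W), (2,1)(W) are all W)
(3,6): L (options (0,6)(W), (3,5)(W), (3,4)(W), (3,3)(W), (2,5)(W) are all W)
(4,1): L (options (1,1)(W), (0,1)(W), (4,0)(W), (3,0)(W) are all W)
(4,5): L (options (1,5)(W), (0,5)(W), (4,4)(W), (4,3)(W), (4,2)(W), (3,4)(W) are all W)
(5,1): L (options (2,1)(W), (1,1)(W), (5,0)(W), (4,0)(W) are all W)
(5,5): L (options (2,5)(W), (1,5)(W), (5,4)(W), (5,3)(W), (5,2)(W), (4,4)(W) are all W)
(6,1): L (options (3,1)(W), (2,1)(W), (6,0)(W), (5,0)(W) are all W)
(6,5): L (options (3,5)(W), (2,5)(W), (6,4)(W), (6,3)(W), (6,2)(W), (5,4)(W) are all W)
(7,0): L (options (4,0)(W), (3,0)(W) are all W)
(7,4): L (options (4,4)(W), (3,4)(W), (7,3)(W), (7,2)(W), (7,1)(W), (6,3)(W) are all W)
Every other cell has at least one move into one of the L cells above, so it is W.
L cells per row: a=0: 2, a=1: 2, a=2: 2, a=3: 2, a=4: 2, a=5: 2, a=6: 2, a=7: 2; total 16.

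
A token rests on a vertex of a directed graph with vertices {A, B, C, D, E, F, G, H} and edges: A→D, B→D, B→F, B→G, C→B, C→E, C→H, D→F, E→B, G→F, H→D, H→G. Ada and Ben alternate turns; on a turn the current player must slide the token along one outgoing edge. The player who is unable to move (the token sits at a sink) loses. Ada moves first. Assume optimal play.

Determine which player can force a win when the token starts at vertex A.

Ben wins.

Compute win/loss labels from the base case upward. A position with no move is L. Any other position is W if it can reach an L in one move, else L.
Every edge goes from a vertex to one that appears earlier in the order F, D, G, B, E, H, C, A, so processing vertices in that order labels each vertex after all of its successors.
F: no outgoing edge → L
D: →F(L), so W
G: →F(L), so W
B: →F(L), so W
E: →B(W) only, which is W, so L
H: →G(W), D(W) — all W, so L
C: →H(L), so W
A: →D(W) only, which is W, so L
Every move from A reaches a W position, so the mover loses.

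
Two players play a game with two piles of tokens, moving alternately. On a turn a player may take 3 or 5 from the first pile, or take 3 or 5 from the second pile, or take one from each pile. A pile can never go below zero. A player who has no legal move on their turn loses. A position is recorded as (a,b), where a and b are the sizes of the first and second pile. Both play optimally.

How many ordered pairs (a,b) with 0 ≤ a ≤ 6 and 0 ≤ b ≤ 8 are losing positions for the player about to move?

Build the W/L table. Terminal = L. A non-terminal position is W if it has a move to some L; otherwise it is L.
Every move lowers a or b (never raises either), so fill the grid row by row in increasing a, and left to right within a row: each cell's successors are then already labelled.
      b=0  b=1  b=2  b=3  b=4  b=5  b=6  b=7  b=8
a=0:    L    L    L    W    W    W    W    W    L
a=1:    L    W    W    W    L    W    L    W    L
a=2:    L    W    L    W    L    W    L    W    L
a=3:    W    W    W    W    L    W    L    W    W
a=4:    W    L    L    L    W    W    W    W    W
a=5:    W    W    W    W    W    L    W    L    W
a=6:    W    L    L    L    W    W    W    W    W
Cells with no legal move (terminal, hence L): (0,0), (0,1), (0,2), (1,0), (2,0).
The remaining L cells, each justified by listing all of its moves:
(0,8): moves to (0,5)(W), (0,3)(W); every one is W ⇒ L
(1,4): moves to (1,1)(W), (0,3)(W); every one is W ⇒ L
(1,6): moves to (1,3)(W), (1,1)(W), (0,5)(W); every one is W ⇒ L
(1,8): moves to (1,5)(W), (1,3)(W), (0,7)(W); every one is W ⇒ L
(2,2): the only move is to (1,1)(W), a W ⇒ L
(2,4): moves to (2,1)(W), (1,3)(W); every one is W ⇒ L
(2,6): moves to (2,3)(W), (2,1)(W), (1,5)(W); every one is W ⇒ L
(2,8): moves to (2,5)(W), (2,3)(W), (1,7)(W); every one is W ⇒ L
(3,4): moves to (0,4)(W), (3,1)(W), (2,3)(W); every one is W ⇒ L
(3,6): moves to (0,6)(W), (3,3)(W), (3,1)(W), (2,5)(W); every one is W ⇒ L
(4,1): moves to (1,1)(W), (3,0)(W); every one is W ⇒ L
(4,2): moves to (1,2)(W), (3,1)(W); every one is W ⇒ L
(4,3): moves to (1,3)(W), (4,0)(W), (3,2)(W); every one is W ⇒ L
(5,5): moves to (2,5)(W), (0,5)(W), (5,2)(W), (5,0)(W), (4,4)(W); every one is W ⇒ L
(5,7): moves to (2,7)(W), (0,7)(W), (5,4)(W), (5,2)(W), (4,6)(W); every one is W ⇒ L
(6,1): moves to (3,1)(W), (1,1)(W), (5,0)(W); every one is W ⇒ L
(6,2): moves to (3,2)(W), (1,2)(W), (5,1)(W); every one is W ⇒ L
(6,3): moves to (3,3)(W), (1,3)(W), (6,0)(W), (5,2)(W); every one is W ⇒ L
Every other cell has at least one move into one of the L cells above, so it is W.
L cells per row: a=0: 4, a=1: 4, a=2: 5, a=3: 2, a=4: 3, a=5: 2, a=6: 3; total 23.

23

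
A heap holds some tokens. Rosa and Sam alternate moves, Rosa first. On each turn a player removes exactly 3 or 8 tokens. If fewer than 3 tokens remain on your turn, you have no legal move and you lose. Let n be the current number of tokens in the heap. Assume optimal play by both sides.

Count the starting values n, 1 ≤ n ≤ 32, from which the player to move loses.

14

Classify positions by backward induction: terminal positions (no move available) are L. From any other position, the mover wins iff some move reaches an L.
n=0: no move → L
n=1: no move → L
n=2: no move → L
n=3: →0(L), so W
n=4: →1(L), so W
n=5: →2(L), so W
n=6: →3(W) only, which is W, so L
n=7: →4(W) only, which is W, so L
n=8: →0(L), so W
n=9: →6(L), so W
n=10: →7(L), so W
n=11: →8(W), 3(W) — all W, so L
n=12: →9(W), 4(W) — all W, so L
n=13: →10(W), 5(W) — all W, so L
n=14: →11(L), so W
n=15: →12(L), so W
n=16: →13(L), so W
n=17: →14(W), 9(W) — all W, so L
n=18: →15(W), 10(W) — all W, so L
n=19: →11(L), so W
n=20: →17(L), so W
n=21: →18(L), so W
n=22: →19(W), 14(W) — all W, so L
n=23: →20(W), 15(W) — all W, so L
n=24: →21(W), 16(W) — all W, so L
n=25: →22(L), so W
n=26: →23(L), so W
n=27: →24(L), so W
n=28: →25(W), 20(W) — all W, so L
n=29: →26(W), 21(W) — all W, so L
n=30: →22(L), so W
n=31: →28(L), so W
n=32: →29(L), so W
L entries with 1 ≤ n ≤ 32 (n=0 is outside the asked range and is not counted): n = 1, 2, 6, 7, 11, 12, 13, 17, 18, 22, 23, 24, 28, 29; that makes 14.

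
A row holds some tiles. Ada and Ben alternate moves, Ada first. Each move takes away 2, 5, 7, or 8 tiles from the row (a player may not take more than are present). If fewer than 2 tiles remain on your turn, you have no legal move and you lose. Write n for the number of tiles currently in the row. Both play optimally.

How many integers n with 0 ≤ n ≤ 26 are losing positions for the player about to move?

8

Work bottom-up. With no move the player to move loses. Otherwise the position is W if at least one move leads to an L position for the opponent, and L if every move leads to a W.
n=0: no move → L
n=1: no move → L
n=2: →0(L), so W
n=3: →1(L), so W
n=4: →2(W) only, which is W, so L
n=5: →0(L), so W
n=6: →4(L), so W
n=7: →0(L), so W
n=8: →1(L), so W
n=9: →4(L), so W
n=10: →8(W), 5(W), 3(W), 2(W) — all W, so L
n=11: →4(L), so W
n=12: →10(L), so W
n=13: →11(W), 8(W), 6(W), 5(W) — all W, so L
n=14: →12(W), 9(W), 7(W), 6(W) — all W, so L
n=15: →13(L), so W
n=16: →14(L), so W
n=17: →10(L), so W
n=18: →13(L), so W
n=19: →14(L), so W
n=20: →13(L), so W
n=21: →14(L), so W
n=22: →14(L), so W
n=23: →21(W), 18(W), 16(W), 15(W) — all W, so L
n=24: →22(W), 19(W), 17(W), 16(W) — all W, so L
n=25: →23(L), so W
n=26: →24(L), so W
L entries with 0 ≤ n ≤ 26: n = 0, 1, 4, 10, 13, 14, 23, 24; that makes 8.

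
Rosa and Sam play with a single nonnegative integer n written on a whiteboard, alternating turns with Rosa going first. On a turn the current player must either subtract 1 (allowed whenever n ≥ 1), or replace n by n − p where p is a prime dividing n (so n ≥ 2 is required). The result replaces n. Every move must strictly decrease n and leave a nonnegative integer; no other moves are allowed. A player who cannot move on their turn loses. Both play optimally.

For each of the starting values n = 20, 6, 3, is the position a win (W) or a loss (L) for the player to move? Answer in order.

Compute win/loss labels from the base case upward. A position with no move is L. Any other position is W if it can reach an L in one move, else L.
n=0: no move → L
n=1: W (go to 0, an L position)
n=2: W (go to 0, an L position)
n=3: W (go to 0, an L position)
n=4: L (options 2(W), 3(W) are all W)
n=5: W (go to 0, an L position)
n=6: W (go to 4, an L position)
n=7: W (go to 0, an L position)
n=8: L (options 6(W), 7(W) are all W)
n=9: W (go to 8, an L position)
n=10: W (go to 8, an L position)
n=11: W (go to 0, an L position)
n=12: L (options 9(W), 10(W), 11(W) are all W)
n=13: W (go to 0, an L position)
n=14: W (go to 12, an L position)
n=15: W (go to 12, an L position)
n=16: L (options 14(W), 15(W) are all W)
n=17: W (go to 0, an L position)
n=18: W (go to 16, an L position)
n=19: W (go to 0, an L position)
n=20: L (options 15(W), 18(W), 19(W) are all W)

20: L, 6: W, 3: W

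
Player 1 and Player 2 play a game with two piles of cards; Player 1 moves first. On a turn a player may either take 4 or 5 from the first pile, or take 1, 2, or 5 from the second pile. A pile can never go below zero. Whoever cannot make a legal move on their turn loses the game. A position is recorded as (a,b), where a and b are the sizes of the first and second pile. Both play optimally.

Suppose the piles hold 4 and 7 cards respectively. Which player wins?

Positions with no move are L. A position that does have a move is losing for the player to move precisely when every available move leads to a winning position for the opponent. Fill in the labels:
No move ever increases a pile, so every position that can arise here has a ≤ 4 and b ≤ 7; it is enough to label the cells with 0 ≤ a ≤ 4 and 0 ≤ b ≤ 7.
Every move lowers a or b (never raises either), so fill the grid row by row in increasing a, and left to right within a row: each cell's successors are then already labelled.
      b=0  b=1  b=2  b=3  b=4  b=5  b=6  b=7
a=0:    L    W    W    L    W    W    L    W
a=1:    L    W    W    L    W    W    L    W
a=2:    L    W    W    L    W    W    L    W
a=3:    L    W    W    L    W    W    L    W
a=4:    W    L    W    W    L    W    W    L
Cells with no legal move (terminal, hence L): (0,0), (1,0), (2,0), (3,0).
The remaining L cells, each justified by listing all of its moves:
(0,3): →(0,2)(W), (0,1)(W) — all W, so L
(0,6): →(0,5)(W), (0,4)(W), (0,1)(W) — all W, so L
(1,3): →(1,2)(W), (1,1)(W) — all W, so L
(1,6): →(1,5)(W), (1,4)(W), (1,1)(W) — all W, so L
(2,3): →(2,2)(W), (2,1)(W) — all W, so L
(2,6): →(2,5)(W), (2,4)(W), (2,1)(W) — all W, so L
(3,3): →(3,2)(W), (3,1)(W) — all W, so L
(3,6): →(3,5)(W), (3,4)(W), (3,1)(W) — all W, so L
(4,1): →(0,1)(W), (4,0)(W) — all W, so L
(4,4): →(0,4)(W), (4,3)(W), (4,2)(W) — all W, so L
(4,7): →(0,7)(W), (4,6)(W), (4,5)(W), (4,2)(W) — all W, so L
Every other cell has at least one move into one of the L cells above, so it is W.
The starting position (4,7) is L: whatever Player 1 does, the opponent receives a W position.

Player 2 wins.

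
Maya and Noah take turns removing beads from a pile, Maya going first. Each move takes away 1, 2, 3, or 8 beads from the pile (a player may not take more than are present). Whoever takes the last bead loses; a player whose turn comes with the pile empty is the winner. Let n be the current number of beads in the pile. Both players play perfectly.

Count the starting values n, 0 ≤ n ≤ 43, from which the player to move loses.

10

Compute win/loss labels from the base case upward. A position with no move is W. Any other position is W if it can reach an L in one move, else L.
n=0: no move; the opponent has just taken the last bead and therefore loses → W
n=1: →0(W) only, which is W, so L
n=2: →1(L), so W
n=3: →1(L), so W
n=4: →1(L), so W
n=5: →4(W), 3(W), 2(W) — all W, so L
n=6: →5(L), so W
n=7: →5(L), so W
n=8: →5(L), so W
n=9: →1(L), so W
n=10: →9(W), 8(W), 7(W), 2(W) — all W, so L
n=11: →10(L), so W
n=12: →10(L), so W
n=13: →10(L), so W
n=14: →13(W), 12(W), 11(W), 6(W) — all W, so L
n=15: →14(L), so W
n=16: →14(L), so W
n=17: →14(L), so W
n=18: →10(L), so W
n=19: →18(W), 17(W), 16(W), 11(W) — all W, so L
n=20: →19(L), so W
n=21: →19(L), so W
n=22: →19(L), so W
n=23: →22(W), 21(W), 20(W), 15(W) — all W, so L
n=24: →23(L), so W
n=25: →23(L), so W
n=26: →23(L), so W
n=27: →19(L), so W
n=28: →27(W), 26(W), 25(W), 20(W) — all W, so L
n=29: →28(L), so W
n=30: →28(L), so W
n=31: →28(L), so W
n=32: →31(W), 30(W), 29(W), 24(W) — all W, so L
n=33: →32(L), so W
n=34: →32(L), so W
n=35: →32(L), so W
n=36: →28(L), so W
n=37: →36(W), 35(W), 34(W), 29(W) — all W, so L
n=38: →37(L), so W
n=39: →37(L), so W
n=40: →37(L), so W
n=41: →40(W), 39(W), 38(W), 33(W) — all W, so L
n=42: →41(L), so W
n=43: →41(L), so W
L entries with 0 ≤ n ≤ 43: n = 1, 5, 10, 14, 19, 23, 28, 32, 37, 41; that makes 10.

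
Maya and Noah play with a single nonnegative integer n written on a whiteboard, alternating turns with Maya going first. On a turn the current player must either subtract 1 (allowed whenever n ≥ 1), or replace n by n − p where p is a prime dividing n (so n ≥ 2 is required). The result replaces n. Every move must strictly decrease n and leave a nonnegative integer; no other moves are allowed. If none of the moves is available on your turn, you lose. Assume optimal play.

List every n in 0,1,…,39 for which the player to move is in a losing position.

0, 4, 8, 12, 16, 20, 24, 28, 32, 36

Work bottom-up. With no move the player to move loses. Otherwise the position is W if at least one move leads to an L position for the opponent, and L if every move leads to a W.
n=0: no move → L
n=1: W (go to 0, an L position)
n=2: W (go to 0, an L position)
n=3: W (go to 0, an L position)
n=4: L (options 2(W), 3(W) are all W)
n=5: W (go to 0, an L position)
n=6: W (go to 4, an L position)
n=7: W (go to 0, an L position)
n=8: L (options 6(W), 7(W) are all W)
n=9: W (go to 8, an L position)
n=10: W (go to 8, an L position)
n=11: W (go to 0, an L position)
n=12: L (options 9(W), 10(W), 11(W) are all W)
n=13: W (go to 0, an L position)
n=14: W (go to 12, an L position)
n=15: W (go to 12, an L position)
n=16: L (options 14(W), 15(W) are all W)
n=17: W (go to 0, an L position)
n=18: W (go to 16, an L position)
n=19: W (go to 0, an L position)
n=20: L (options 15(W), 18(W), 19(W) are all W)
n=21: W (go to 20, an L position)
n=22: W (go to 20, an L position)
n=23: W (go to 0, an L position)
n=24: L (options 21(W), 22(W), 23(W) are all W)
n=25: W (go to 20, an L position)
n=26: W (go to 24, an L position)
n=27: W (go to 24, an L position)
n=28: L (options 21(W), 26(W), 27(W) are all W)
n=29: W (go to 0, an L position)
n=30: W (go to 28, an L position)
n=31: W (go to 0, an L position)
n=32: L (options 30(W), 31(W) are all W)
n=33: W (go to 32, an L position)
n=34: W (go to 32, an L position)
n=35: W (go to 28, an L position)
n=36: L (options 33(W), 34(W), 35(W) are all W)
n=37: W (go to 0, an L position)
n=38: W (go to 36, an L position)
n=39: W (go to 36, an L position)
The losing starting values of n are exactly the entries labelled L in this table (10 of them).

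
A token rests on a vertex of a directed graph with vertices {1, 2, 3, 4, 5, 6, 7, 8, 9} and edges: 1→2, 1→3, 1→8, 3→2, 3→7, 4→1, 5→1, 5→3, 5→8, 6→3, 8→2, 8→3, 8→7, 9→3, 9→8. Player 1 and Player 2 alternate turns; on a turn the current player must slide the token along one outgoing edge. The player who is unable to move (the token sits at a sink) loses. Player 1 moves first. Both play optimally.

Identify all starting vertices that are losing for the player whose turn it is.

Use the standard recursion: the mover loses at a terminal position; elsewhere, the mover wins exactly when some move hands the opponent an L position.
Every edge goes from a vertex to one that appears earlier in the order 2, 7, 3, 8, 1, 5, 6, 9, 4, so processing vertices in that order labels each vertex after all of its successors.
2: no outgoing edge → L
7: no outgoing edge → L
3: →7(L), so W
8: →7(L), so W
1: →2(L), so W
5: →1(W), 8(W), 3(W) — all W, so L
6: →3(W) only, which is W, so L
9: →8(W), 3(W) — all W, so L
4: →1(W) only, which is W, so L
Reading off the rows marked L gives the requested list; there are 6 such vertices.

2, 4, 5, 6, 7, 9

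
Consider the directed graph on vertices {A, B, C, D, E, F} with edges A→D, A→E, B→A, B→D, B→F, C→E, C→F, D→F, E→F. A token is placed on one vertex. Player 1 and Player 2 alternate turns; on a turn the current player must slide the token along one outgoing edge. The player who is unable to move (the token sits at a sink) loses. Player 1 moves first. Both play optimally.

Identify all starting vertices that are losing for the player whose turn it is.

Use the standard recursion: the mover loses at a terminal position; elsewhere, the mover wins exactly when some move hands the opponent an L position.
Every edge goes from a vertex to one that appears earlier in the order F, E, D, A, B, C, so processing vertices in that order labels each vertex after all of its successors.
F: no outgoing edge → L
E: W (go to F, an L position)
D: W (go to F, an L position)
A: L (options D(W), E(W) are all W)
B: W (go to A, an L position)
C: W (go to F, an L position)
Reading off the rows marked L gives the requested list; there are 2 such vertices.

A, F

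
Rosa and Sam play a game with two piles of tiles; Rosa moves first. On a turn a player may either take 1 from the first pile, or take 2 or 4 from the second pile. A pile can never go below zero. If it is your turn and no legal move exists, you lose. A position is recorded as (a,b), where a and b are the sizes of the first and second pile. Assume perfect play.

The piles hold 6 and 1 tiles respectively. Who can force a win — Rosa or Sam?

Sam wins.

Positions with no move are L. A position that does have a move is losing for the player to move precisely when every available move leads to a winning position for the opponent. Fill in the labels:
No move ever increases a pile, so every position that can arise here has a ≤ 6 and b ≤ 1; it is enough to label the cells with 0 ≤ a ≤ 6 and 0 ≤ b ≤ 1.
Every move lowers a or b (never raises either), so fill the grid row by row in increasing a, and left to right within a row: each cell's successors are then already labelled.
      b=0  b=1
a=0:    L    L
a=1:    W    W
a=2:    L    L
a=3:    W    W
a=4:    L    L
a=5:    W    W
a=6:    L    L
Cells with no legal move (terminal, hence L): (0,0), (0,1).
The remaining L cells, each justified by listing all of its moves:
(2,0): the only move is to (1,0)(W), a W ⇒ L
(2,1): the only move is to (1,1)(W), a W ⇒ L
(4,0): the only move is to (3,0)(W), a W ⇒ L
(4,1): the only move is to (3,1)(W), a W ⇒ L
(6,0): the only move is to (5,0)(W), a W ⇒ L
(6,1): the only move is to (5,1)(W), a W ⇒ L
Every other cell has at least one move into one of the L cells above, so it is W.
Every move from (6,1) reaches a W position, so the mover loses.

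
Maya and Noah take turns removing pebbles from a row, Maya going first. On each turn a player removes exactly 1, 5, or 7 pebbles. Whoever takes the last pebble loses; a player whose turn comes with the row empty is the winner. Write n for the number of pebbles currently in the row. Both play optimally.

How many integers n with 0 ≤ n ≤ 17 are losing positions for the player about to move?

9

Label each position W (a win for the player to move) or L (a loss). A position with no legal move is W; any other position is W exactly when some move reaches an L, and L when every move reaches a W.
n=0: no move; the opponent has just taken the last pebble and therefore loses → W
n=1: L (sole option 0(W) is W)
n=2: W (go to 1, an L position)
n=3: L (sole option 2(W) is W)
n=4: W (go to 3, an L position)
n=5: L (options 4(W), 0(W) are all W)
n=6: W (go to 5, an L position)
n=7: L (options 6(W), 2(W), 0(W) are all W)
n=8: W (go to 7, an L position)
n=9: L (options 8(W), 4(W), 2(W) are all W)
n=10: W (go to 9, an L position)
n=11: L (options 10(W), 6(W), 4(W) are all W)
n=12: W (go to 11, an L position)
n=13: L (options 12(W), 8(W), 6(W) are all W)
n=14: W (go to 13, an L position)
n=15: L (options 14(W), 10(W), 8(W) are all W)
n=16: W (go to 15, an L position)
n=17: L (options 16(W), 12(W), 10(W) are all W)
L entries with 0 ≤ n ≤ 17: n = 1, 3, 5, 7, 9, 11, 13, 15, 17; that makes 9.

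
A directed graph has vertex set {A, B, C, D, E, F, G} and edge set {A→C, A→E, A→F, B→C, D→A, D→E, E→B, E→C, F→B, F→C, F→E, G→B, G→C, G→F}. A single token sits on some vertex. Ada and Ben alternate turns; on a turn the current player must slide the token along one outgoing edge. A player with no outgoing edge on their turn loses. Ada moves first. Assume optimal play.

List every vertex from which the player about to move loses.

Use the standard recursion: the mover loses at a terminal position; elsewhere, the mover wins exactly when some move hands the opponent an L position.
Every edge goes from a vertex to one that appears earlier in the order C, B, E, F, A, G, D, so processing vertices in that order labels each vertex after all of its successors.
C: no outgoing edge → L
B: →C(L), so W
E: →C(L), so W
F: →C(L), so W
A: →C(L), so W
G: →C(L), so W
D: →A(W), E(W) — all W, so L
The losing starting vertices are exactly the entries labelled L in this table (2 of them).

C, D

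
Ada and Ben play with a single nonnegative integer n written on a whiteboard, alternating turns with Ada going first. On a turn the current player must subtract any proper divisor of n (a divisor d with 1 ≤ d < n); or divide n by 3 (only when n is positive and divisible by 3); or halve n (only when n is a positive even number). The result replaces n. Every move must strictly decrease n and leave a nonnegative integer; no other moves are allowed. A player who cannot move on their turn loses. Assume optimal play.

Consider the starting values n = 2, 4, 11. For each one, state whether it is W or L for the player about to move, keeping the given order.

Build the W/L table. Terminal = L. A non-terminal position is W if it has a move to some L; otherwise it is L.
n=0: no move → L
n=1: no move → L
n=2: reaches L-position 1 → W
n=3: reaches L-position 1 → W
n=4: only reaches 2(W), 3(W), all W → L
n=5: reaches L-position 4 → W
n=6: reaches L-position 4 → W
n=7: only reaches 6(W), which is W → L
n=8: reaches L-position 4 → W
n=9: only reaches 3(W), 6(W), 8(W), all W → L
n=10: reaches L-position 9 → W
n=11: only reaches 10(W), which is W → L

2: W, 4: L, 11: L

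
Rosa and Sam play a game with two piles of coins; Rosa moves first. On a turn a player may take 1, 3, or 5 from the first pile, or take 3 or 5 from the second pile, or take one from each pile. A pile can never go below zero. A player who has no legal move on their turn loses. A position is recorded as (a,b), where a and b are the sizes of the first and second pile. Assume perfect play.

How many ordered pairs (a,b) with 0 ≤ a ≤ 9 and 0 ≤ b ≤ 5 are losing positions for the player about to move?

Use the standard recursion: the mover loses at a terminal position; elsewhere, the mover wins exactly when some move hands the opponent an L position.
Every move lowers a or b (never raises either), so fill the grid row by row in increasing a, and left to right within a row: each cell's successors are then already labelled.
      b=0  b=1  b=2  b=3  b=4  b=5
a=0:    L    L    L    W    W    W
a=1:    W    W    W    W    L    L
a=2:    L    L    L    W    W    W
a=3:    W    W    W    W    L    L
a=4:    L    L    L    W    W    W
a=5:    W    W    W    W    L    L
a=6:    L    L    L    W    W    W
a=7:    W    W    W    W    L    L
a=8:    L    L    L    W    W    W
a=9:    W    W    W    W    L    L
Cells with no legal move (terminal, hence L): (0,0), (0,1), (0,2).
The remaining L cells, each justified by listing all of its moves:
(1,4): only reaches (0,4)(W), (1,1)(W), (0,3)(W), all W → L
(1,5): only reaches (0,5)(W), (1,2)(W), (1,0)(W), (0,4)(W), all W → L
(2,0): only reaches (1,0)(W), which is W → L
(2,1): only reaches (1,1)(W), (1,0)(W), all W → L
(2,2): only reaches (1,2)(W), (1,1)(W), all W → L
(3,4): only reaches (2,4)(W), (0,4)(W), (3,1)(W), (2,3)(W), all W → L
(3,5): only reaches (2,5)(W), (0,5)(W), (3,2)(W), (3,0)(W), (2,4)(W), all W → L
(4,0): only reaches (3,0)(W), (1,0)(W), all W → L
(4,1): only reaches (3,1)(W), (1,1)(W), (3,0)(W), all W → L
(4,2): only reaches (3,2)(W), (1,2)(W), (3,1)(W), all W → L
(5,4): only reaches (4,4)(W), (2,4)(W), (0,4)(W), (5,1)(W), (4,3)(W), all W → L
(5,5): only reaches (4,5)(W), (2,5)(W), (0,5)(W), (5,2)(W), (5,0)(W), (4,4)(W), all W → L
(6,0): only reaches (5,0)(W), (3,0)(W), (1,0)(W), all W → L
(6,1): only reaches (5,1)(W), (3,1)(W), (1,1)(W), (5,0)(W), all W → L
(6,2): only reaches (5,2)(W), (3,2)(W), (1,2)(W), (5,1)(W), all W → L
(7,4): only reaches (6,4)(W), (4,4)(W), (2,4)(W), (7,1)(W), (6,3)(W), all W → L
(7,5): only reaches (6,5)(W), (4,5)(W), (2,5)(W), (7,2)(W), (7,0)(W), (6,4)(W), all W → L
(8,0): only reaches (7,0)(W), (5,0)(W), (3,0)(W), all W → L
(8,1): only reaches (7,1)(W), (5,1)(W), (3,1)(W), (7,0)(W), all W → L
(8,2): only reaches (7,2)(W), (5,2)(W), (3,2)(W), (7,1)(W), all W → L
(9,4): only reaches (8,4)(W), (6,4)(W), (4,4)(W), (9,1)(W), (8,3)(W), all W → L
(9,5): only reaches (8,5)(W), (6,5)(W), (4,5)(W), (9,2)(W), (9,0)(W), (8,4)(W), all W → L
Every other cell has at least one move into one of the L cells above, so it is W.
L cells per row: a=0: 3, a=1: 2, a=2: 3, a=3: 2, a=4: 3, a=5: 2, a=6: 3, a=7: 2, a=8: 3, a=9: 2; total 25.

25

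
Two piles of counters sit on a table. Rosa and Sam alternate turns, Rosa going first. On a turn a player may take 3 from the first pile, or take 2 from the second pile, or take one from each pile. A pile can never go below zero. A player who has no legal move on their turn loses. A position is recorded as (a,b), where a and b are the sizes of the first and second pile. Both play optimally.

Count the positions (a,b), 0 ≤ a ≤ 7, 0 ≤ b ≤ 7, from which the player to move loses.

30

Work bottom-up. With no move the player to move loses. Otherwise the position is W if at least one move leads to an L position for the opponent, and L if every move leads to a W.
Every move lowers a or b (never raises either), so fill the grid row by row in increasing a, and left to right within a row: each cell's successors are then already labelled.
      b=0  b=1  b=2  b=3  b=4  b=5  b=6  b=7
a=0:    L    L    W    W    L    L    W    W
a=1:    L    W    W    L    L    W    W    L
a=2:    L    W    W    L    W    W    L    L
a=3:    W    W    L    L    W    W    L    W
a=4:    W    L    L    W    W    L    L    W
a=5:    W    L    W    W    L    L    W    W
a=6:    L    L    W    W    L    W    W    L
a=7:    L    W    W    L    L    W    W    L
Cells with no legal move (terminal, hence L): (0,0), (0,1), (1,0), (2,0).
The remaining L cells, each justified by listing all of its moves:
(0,4): only reaches (0,2)(W), which is W → L
(0,5): only reaches (0,3)(W), which is W → L
(1,3): only reaches (1,1)(W), (0,2)(W), all W → L
(1,4): only reaches (1,2)(W), (0,3)(W), all W → L
(1,7): only reaches (1,5)(W), (0,6)(W), all W → L
(2,3): only reaches (2,1)(W), (1,2)(W), all W → L
(2,6): only reaches (2,4)(W), (1,5)(W), all W → L
(2,7): only reaches (2,5)(W), (1,6)(W), all W → L
(3,2): only reaches (0,2)(W), (3,0)(W), (2,1)(W), all W → L
(3,3): only reaches (0,3)(W), (3,1)(W), (2,2)(W), all W → L
(3,6): only reaches (0,6)(W), (3,4)(W), (2,5)(W), all W → L
(4,1): only reaches (1,1)(W), (3,0)(W), all W → L
(4,2): only reaches (1,2)(W), (4,0)(W), (3,1)(W), all W → L
(4,5): only reaches (1,5)(W), (4,3)(W), (3,4)(W), all W → L
(4,6): only reaches (1,6)(W), (4,4)(W), (3,5)(W), all W → L
(5,1): only reaches (2,1)(W), (4,0)(W), all W → L
(5,4): only reaches (2,4)(W), (5,2)(W), (4,3)(W), all W → L
(5,5): only reaches (2,5)(W), (5,3)(W), (4,4)(W), all W → L
(6,0): only reaches (3,0)(W), which is W → L
(6,1): only reaches (3,1)(W), (5,0)(W), all W → L
(6,4): only reaches (3,4)(W), (6,2)(W), (5,3)(W), all W → L
(6,7): only reaches (3,7)(W), (6,5)(W), (5,6)(W), all W → L
(7,0): only reaches (4,0)(W), which is W → L
(7,3): only reaches (4,3)(W), (7,1)(W), (6,2)(W), all W → L
(7,4): only reaches (4,4)(W), (7,2)(W), (6,3)(W), all W → L
(7,7): only reaches (4,7)(W), (7,5)(W), (6,6)(W), all W → L
Every other cell has at least one move into one of the L cells above, so it is W.
L cells per row: a=0: 4, a=1: 4, a=2: 4, a=3: 3, a=4: 4, a=5: 3, a=6: 4, a=7: 4; total 30.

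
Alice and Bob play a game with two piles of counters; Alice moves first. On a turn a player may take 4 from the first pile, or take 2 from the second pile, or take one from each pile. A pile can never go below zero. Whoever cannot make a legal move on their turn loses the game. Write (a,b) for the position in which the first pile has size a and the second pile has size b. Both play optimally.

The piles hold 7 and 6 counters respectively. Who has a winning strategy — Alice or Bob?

Build the W/L table. Terminal = L. A non-terminal position is W if it has a move to some L; otherwise it is L.
No move ever increases a pile, so every position that can arise here has a ≤ 7 and b ≤ 6; it is enough to label the cells with 0 ≤ a ≤ 7 and 0 ≤ b ≤ 6.
Every move lowers a or b (never raises either), so fill the grid row by row in increasing a, and left to right within a row: each cell's successors are then already labelled.
      b=0  b=1  b=2  b=3  b=4  b=5  b=6
a=0:    L    L    W    W    L    L    W
a=1:    L    W    W    L    L    W    W
a=2:    L    W    W    L    W    W    L
a=3:    L    W    W    L    W    W    L
a=4:    W    W    L    L    W    W    L
a=5:    W    L    L    W    W    L    L
a=6:    W    L    W    W    L    L    W
a=7:    W    L    W    W    L    W    W
Cells with no legal move (terminal, hence L): (0,0), (0,1), (1,0), (2,0), (3,0).
The remaining L cells, each justified by listing all of its moves:
(0,4): only reaches (0,2)(W), which is W → L
(0,5): only reaches (0,3)(W), which is W → L
(1,3): only reaches (1,1)(W), (0,2)(W), all W → L
(1,4): only reaches (1,2)(W), (0,3)(W), all W → L
(2,3): only reaches (2,1)(W), (1,2)(W), all W → L
(2,6): only reaches (2,4)(W), (1,5)(W), all W → L
(3,3): only reaches (3,1)(W), (2,2)(W), all W → L
(3,6): only reaches (3,4)(W), (2,5)(W), all W → L
(4,2): only reaches (0,2)(W), (4,0)(W), (3,1)(W), all W → L
(4,3): only reaches (0,3)(W), (4,1)(W), (3,2)(W), all W → L
(4,6): only reaches (0,6)(W), (4,4)(W), (3,5)(W), all W → L
(5,1): only reaches (1,1)(W), (4,0)(W), all W → L
(5,2): only reaches (1,2)(W), (5,0)(W), (4,1)(W), all W → L
(5,5): only reaches (1,5)(W), (5,3)(W), (4,4)(W), all W → L
(5,6): only reaches (1,6)(W), (5,4)(W), (4,5)(W), all W → L
(6,1): only reaches (2,1)(W), (5,0)(W), all W → L
(6,4): only reaches (2,4)(W), (6,2)(W), (5,3)(W), all W → L
(6,5): only reaches (2,5)(W), (6,3)(W), (5,4)(W), all W → L
(7,1): only reaches (3,1)(W), (6,0)(W), all W → L
(7,4): only reaches (3,4)(W), (7,2)(W), (6,3)(W), all W → L
Every other cell has at least one move into one of the L cells above, so it is W.
From (7,6) Alice can move to (3,6), reaching an L position.

Alice wins.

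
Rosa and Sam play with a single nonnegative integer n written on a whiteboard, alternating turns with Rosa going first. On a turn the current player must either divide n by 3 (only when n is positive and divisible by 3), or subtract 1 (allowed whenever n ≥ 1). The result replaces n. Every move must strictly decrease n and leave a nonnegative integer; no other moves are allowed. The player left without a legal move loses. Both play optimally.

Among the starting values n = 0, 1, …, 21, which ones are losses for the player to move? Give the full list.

0, 2, 4, 7, 9, 11, 13, 15, 17, 19

Use the standard recursion: the mover loses at a terminal position; elsewhere, the mover wins exactly when some move hands the opponent an L position.
n=0: no move → L
n=1: →0(L), so W
n=2: →1(W) only, which is W, so L
n=3: →2(L), so W
n=4: →3(W) only, which is W, so L
n=5: →4(L), so W
n=6: →2(L), so W
n=7: →6(W) only, which is W, so L
n=8: →7(L), so W
n=9: →3(W), 8(W) — all W, so L
n=10: →9(L), so W
n=11: →10(W) only, which is W, so L
n=12: →4(L), so W
n=13: →12(W) only, which is W, so L
n=14: →13(L), so W
n=15: →5(W), 14(W) — all W, so L
n=16: →15(L), so W
n=17: →16(W) only, which is W, so L
n=18: →17(L), so W
n=19: →18(W) only, which is W, so L
n=20: →19(L), so W
n=21: →7(L), so W
Reading off the rows marked L gives the requested list; there are 10 such values of n.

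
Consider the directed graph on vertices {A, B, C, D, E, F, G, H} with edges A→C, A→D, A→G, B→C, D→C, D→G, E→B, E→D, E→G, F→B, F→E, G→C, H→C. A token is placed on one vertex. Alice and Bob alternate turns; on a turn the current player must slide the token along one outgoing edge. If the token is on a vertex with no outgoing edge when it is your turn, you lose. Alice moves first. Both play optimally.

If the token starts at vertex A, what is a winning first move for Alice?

Compute win/loss labels from the base case upward. A position with no move is L. Any other position is W if it can reach an L in one move, else L.
Every edge goes from a vertex to one that appears earlier in the order C, B, G, D, A, E, F, H, so processing vertices in that order labels each vertex after all of its successors.
C: no outgoing edge → L
B: W (go to C, an L position)
G: W (go to C, an L position)
D: W (go to C, an L position)
A: W (go to C, an L position)
E: L (options D(W), G(W), B(W) are all W)
F: W (go to E, an L position)
H: W (go to C, an L position)
From A, the L positions reachable in one move are: C.

Move to C.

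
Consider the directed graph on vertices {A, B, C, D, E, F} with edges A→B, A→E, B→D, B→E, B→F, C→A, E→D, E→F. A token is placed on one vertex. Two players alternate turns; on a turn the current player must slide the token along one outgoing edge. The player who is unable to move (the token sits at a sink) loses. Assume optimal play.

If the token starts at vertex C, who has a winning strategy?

The first player wins.

Classify positions by backward induction: terminal positions (no move available) are L. From any other position, the mover wins iff some move reaches an L.
Every edge goes from a vertex to one that appears earlier in the order D, F, E, B, A, C, so processing vertices in that order labels each vertex after all of its successors.
D: no outgoing edge → L
F: no outgoing edge → L
E: reaches L-position F → W
B: reaches L-position F → W
A: only reaches B(W), E(W), all W → L
C: reaches L-position A → W
From C the player to move can move to A, reaching an L position.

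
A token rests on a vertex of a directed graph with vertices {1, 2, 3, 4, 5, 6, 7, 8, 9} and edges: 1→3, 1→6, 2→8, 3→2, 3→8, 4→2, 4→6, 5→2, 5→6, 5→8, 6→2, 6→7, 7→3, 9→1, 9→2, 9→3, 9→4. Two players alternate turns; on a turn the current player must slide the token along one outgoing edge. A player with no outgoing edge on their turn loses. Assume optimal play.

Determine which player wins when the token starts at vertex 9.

The first player wins.

Classify positions by backward induction: terminal positions (no move available) are L. From any other position, the mover wins iff some move reaches an L.
Every edge goes from a vertex to one that appears earlier in the order 8, 2, 3, 7, 6, 4, 5, 1, 9, so processing vertices in that order labels each vertex after all of its successors.
8: no outgoing edge → L
2: →8(L), so W
3: →8(L), so W
7: →3(W) only, which is W, so L
6: →7(L), so W
4: →6(W), 2(W) — all W, so L
5: →8(L), so W
1: →6(W), 3(W) — all W, so L
9: →1(L), so W
From 9 the player to move can move to 1, reaching an L position.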